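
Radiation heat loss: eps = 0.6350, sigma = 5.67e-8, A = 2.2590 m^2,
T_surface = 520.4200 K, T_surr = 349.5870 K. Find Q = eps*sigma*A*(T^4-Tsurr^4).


T^4 = 7.3353e+10
Tsurr^4 = 1.4936e+10
Q = 0.6350 * 5.67e-8 * 2.2590 * 5.8417e+10 = 4751.3079 W

4751.3079 W


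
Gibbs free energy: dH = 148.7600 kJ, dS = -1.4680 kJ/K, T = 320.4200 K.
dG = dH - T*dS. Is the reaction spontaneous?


T*dS = 320.4200 * -1.4680 = -470.3766 kJ
dG = 148.7600 + 470.3766 = 619.1366 kJ (non-spontaneous)

dG = 619.1366 kJ, non-spontaneous


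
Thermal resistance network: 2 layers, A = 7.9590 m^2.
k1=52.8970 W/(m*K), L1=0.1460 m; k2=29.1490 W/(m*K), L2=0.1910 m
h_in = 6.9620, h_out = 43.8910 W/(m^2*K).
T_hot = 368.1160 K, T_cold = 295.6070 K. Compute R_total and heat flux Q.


R_conv_in = 1/(6.9620*7.9590) = 0.0180
R_1 = 0.1460/(52.8970*7.9590) = 0.0003
R_2 = 0.1910/(29.1490*7.9590) = 0.0008
R_conv_out = 1/(43.8910*7.9590) = 0.0029
R_total = 0.0221 K/W
Q = 72.5090 / 0.0221 = 3283.9501 W

R_total = 0.0221 K/W, Q = 3283.9501 W


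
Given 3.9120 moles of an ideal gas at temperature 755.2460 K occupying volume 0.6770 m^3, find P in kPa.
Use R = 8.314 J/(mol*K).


P = nRT/V = 3.9120 * 8.314 * 755.2460 / 0.6770
= 24563.8988 / 0.6770 = 36283.4547 Pa = 36.2835 kPa

36.2835 kPa


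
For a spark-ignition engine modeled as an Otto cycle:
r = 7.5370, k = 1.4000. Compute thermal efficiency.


r^(k-1) = 2.2433
eta = 1 - 1/2.2433 = 0.5542 = 55.4220%

55.4220%


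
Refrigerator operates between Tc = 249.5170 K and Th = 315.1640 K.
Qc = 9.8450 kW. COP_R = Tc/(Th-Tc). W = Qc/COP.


COP = 249.5170 / 65.6470 = 3.8009
W = 9.8450 / 3.8009 = 2.5902 kW

COP = 3.8009, W = 2.5902 kW


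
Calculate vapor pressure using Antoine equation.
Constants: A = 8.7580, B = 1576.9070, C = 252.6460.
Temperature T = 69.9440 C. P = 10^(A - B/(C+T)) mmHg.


C+T = 322.5900
B/(C+T) = 4.8883
log10(P) = 8.7580 - 4.8883 = 3.8697
P = 10^3.8697 = 7408.4962 mmHg

7408.4962 mmHg


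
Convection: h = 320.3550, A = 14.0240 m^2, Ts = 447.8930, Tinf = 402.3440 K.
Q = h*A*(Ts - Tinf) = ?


dT = 45.5490 K
Q = 320.3550 * 14.0240 * 45.5490 = 204636.1029 W

204636.1029 W


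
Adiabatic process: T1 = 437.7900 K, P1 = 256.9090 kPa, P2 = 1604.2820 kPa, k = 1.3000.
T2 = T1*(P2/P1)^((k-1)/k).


(k-1)/k = 0.2308
(P2/P1)^exp = 1.5261
T2 = 437.7900 * 1.5261 = 668.1025 K

668.1025 K


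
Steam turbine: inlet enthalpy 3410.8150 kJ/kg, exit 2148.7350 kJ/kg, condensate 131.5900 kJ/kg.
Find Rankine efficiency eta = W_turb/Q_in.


W = 1262.0800 kJ/kg
Q_in = 3279.2250 kJ/kg
eta = 0.3849 = 38.4871%

eta = 38.4871%


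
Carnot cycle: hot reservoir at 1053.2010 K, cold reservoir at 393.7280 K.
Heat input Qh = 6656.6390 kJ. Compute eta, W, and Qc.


eta = 1 - 393.7280/1053.2010 = 0.6262
W = 0.6262 * 6656.6390 = 4168.1253 kJ
Qc = 6656.6390 - 4168.1253 = 2488.5137 kJ

eta = 62.6161%, W = 4168.1253 kJ, Qc = 2488.5137 kJ


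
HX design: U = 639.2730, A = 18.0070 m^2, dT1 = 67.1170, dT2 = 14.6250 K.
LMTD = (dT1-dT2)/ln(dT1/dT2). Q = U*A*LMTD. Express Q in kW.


LMTD = 34.4502 K
Q = 639.2730 * 18.0070 * 34.4502 = 396570.0958 W = 396.5701 kW

396.5701 kW


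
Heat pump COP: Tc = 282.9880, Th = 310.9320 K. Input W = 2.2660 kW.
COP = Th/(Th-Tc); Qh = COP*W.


COP = 310.9320 / 27.9440 = 11.1270
Qh = 11.1270 * 2.2660 = 25.2137 kW

COP = 11.1270, Qh = 25.2137 kW


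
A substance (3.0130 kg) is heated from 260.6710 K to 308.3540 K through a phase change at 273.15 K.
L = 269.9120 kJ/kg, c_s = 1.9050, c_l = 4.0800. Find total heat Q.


Q1 (sensible, solid) = 3.0130 * 1.9050 * 12.4790 = 71.6265 kJ
Q2 (latent) = 3.0130 * 269.9120 = 813.2449 kJ
Q3 (sensible, liquid) = 3.0130 * 4.0800 * 35.2040 = 432.7642 kJ
Q_total = 1317.6356 kJ

1317.6356 kJ


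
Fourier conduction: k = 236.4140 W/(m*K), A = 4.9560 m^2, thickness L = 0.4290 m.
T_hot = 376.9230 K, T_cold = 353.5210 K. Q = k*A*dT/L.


dT = 23.4020 K
Q = 236.4140 * 4.9560 * 23.4020 / 0.4290 = 63914.6142 W

63914.6142 W


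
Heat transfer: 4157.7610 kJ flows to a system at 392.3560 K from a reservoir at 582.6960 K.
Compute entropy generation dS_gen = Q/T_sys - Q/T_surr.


dS_sys = 4157.7610/392.3560 = 10.5969 kJ/K
dS_surr = -4157.7610/582.6960 = -7.1354 kJ/K
dS_gen = 10.5969 - 7.1354 = 3.4615 kJ/K (irreversible)

dS_gen = 3.4615 kJ/K, irreversible


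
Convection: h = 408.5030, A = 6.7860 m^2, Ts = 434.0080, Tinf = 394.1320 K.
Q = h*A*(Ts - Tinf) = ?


dT = 39.8760 K
Q = 408.5030 * 6.7860 * 39.8760 = 110540.3138 W

110540.3138 W


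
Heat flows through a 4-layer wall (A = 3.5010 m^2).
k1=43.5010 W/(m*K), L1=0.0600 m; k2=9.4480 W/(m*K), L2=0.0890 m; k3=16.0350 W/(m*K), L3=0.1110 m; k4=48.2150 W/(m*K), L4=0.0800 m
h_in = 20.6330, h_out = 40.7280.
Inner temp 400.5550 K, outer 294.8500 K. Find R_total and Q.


R_conv_in = 1/(20.6330*3.5010) = 0.0138
R_1 = 0.0600/(43.5010*3.5010) = 0.0004
R_2 = 0.0890/(9.4480*3.5010) = 0.0027
R_3 = 0.1110/(16.0350*3.5010) = 0.0020
R_4 = 0.0800/(48.2150*3.5010) = 0.0005
R_conv_out = 1/(40.7280*3.5010) = 0.0070
R_total = 0.0264 K/W
Q = 105.7050 / 0.0264 = 4005.1197 W

R_total = 0.0264 K/W, Q = 4005.1197 W


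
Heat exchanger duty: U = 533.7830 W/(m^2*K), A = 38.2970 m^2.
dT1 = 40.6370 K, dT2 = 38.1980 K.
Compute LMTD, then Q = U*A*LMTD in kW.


LMTD = 39.4049 K
Q = 533.7830 * 38.2970 * 39.4049 = 805526.7153 W = 805.5267 kW

805.5267 kW


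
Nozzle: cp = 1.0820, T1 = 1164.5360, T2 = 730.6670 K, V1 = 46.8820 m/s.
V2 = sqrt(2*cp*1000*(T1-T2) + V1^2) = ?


dT = 433.8690 K
2*cp*1000*dT = 938892.5160
V1^2 = 2197.9219
V2 = sqrt(941090.4379) = 970.0982 m/s

970.0982 m/s


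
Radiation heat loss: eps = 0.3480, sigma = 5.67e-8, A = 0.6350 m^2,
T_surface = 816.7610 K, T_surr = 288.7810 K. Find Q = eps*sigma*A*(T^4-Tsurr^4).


T^4 = 4.4502e+11
Tsurr^4 = 6.9546e+09
Q = 0.3480 * 5.67e-8 * 0.6350 * 4.3807e+11 = 5488.7745 W

5488.7745 W


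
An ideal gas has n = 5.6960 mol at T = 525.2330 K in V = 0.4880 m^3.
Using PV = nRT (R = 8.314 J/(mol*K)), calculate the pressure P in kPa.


P = nRT/V = 5.6960 * 8.314 * 525.2330 / 0.4880
= 24873.2197 / 0.4880 = 50969.7124 Pa = 50.9697 kPa

50.9697 kPa


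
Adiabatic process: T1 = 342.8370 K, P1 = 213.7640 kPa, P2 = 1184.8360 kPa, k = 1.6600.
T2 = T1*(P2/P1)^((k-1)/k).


(k-1)/k = 0.3976
(P2/P1)^exp = 1.9756
T2 = 342.8370 * 1.9756 = 677.3062 K

677.3062 K


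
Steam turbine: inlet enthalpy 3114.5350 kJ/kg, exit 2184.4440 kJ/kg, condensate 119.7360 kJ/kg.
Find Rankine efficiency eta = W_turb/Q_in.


W = 930.0910 kJ/kg
Q_in = 2994.7990 kJ/kg
eta = 0.3106 = 31.0569%

eta = 31.0569%


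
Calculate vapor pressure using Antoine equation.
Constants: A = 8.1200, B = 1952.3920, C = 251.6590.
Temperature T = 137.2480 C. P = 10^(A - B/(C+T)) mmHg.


C+T = 388.9070
B/(C+T) = 5.0202
log10(P) = 8.1200 - 5.0202 = 3.0998
P = 10^3.0998 = 1258.3378 mmHg

1258.3378 mmHg


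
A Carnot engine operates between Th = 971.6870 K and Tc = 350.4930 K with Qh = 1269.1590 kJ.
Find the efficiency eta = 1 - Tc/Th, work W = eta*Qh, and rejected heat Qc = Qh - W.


eta = 1 - 350.4930/971.6870 = 0.6393
W = 0.6393 * 1269.1590 = 811.3662 kJ
Qc = 1269.1590 - 811.3662 = 457.7928 kJ

eta = 63.9294%, W = 811.3662 kJ, Qc = 457.7928 kJ


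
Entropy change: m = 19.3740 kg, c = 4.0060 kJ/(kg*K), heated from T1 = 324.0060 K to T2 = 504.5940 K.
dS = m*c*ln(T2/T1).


T2/T1 = 1.5574
ln(T2/T1) = 0.4430
dS = 19.3740 * 4.0060 * 0.4430 = 34.3816 kJ/K

34.3816 kJ/K


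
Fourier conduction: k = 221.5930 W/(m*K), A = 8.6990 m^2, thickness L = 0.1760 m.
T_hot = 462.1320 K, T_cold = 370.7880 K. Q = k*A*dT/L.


dT = 91.3440 K
Q = 221.5930 * 8.6990 * 91.3440 / 0.1760 = 1000443.8661 W

1000443.8661 W


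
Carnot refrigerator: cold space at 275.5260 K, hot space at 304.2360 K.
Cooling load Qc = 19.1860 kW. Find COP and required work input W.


COP = 275.5260 / 28.7100 = 9.5969
W = 19.1860 / 9.5969 = 1.9992 kW

COP = 9.5969, W = 1.9992 kW


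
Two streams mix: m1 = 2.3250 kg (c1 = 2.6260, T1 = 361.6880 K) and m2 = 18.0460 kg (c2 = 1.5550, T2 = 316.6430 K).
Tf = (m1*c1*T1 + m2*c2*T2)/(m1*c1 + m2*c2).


num = 11093.7550
den = 34.1670
Tf = 324.6923 K

324.6923 K


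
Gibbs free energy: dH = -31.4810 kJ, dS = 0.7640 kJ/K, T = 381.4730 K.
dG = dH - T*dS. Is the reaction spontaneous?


T*dS = 381.4730 * 0.7640 = 291.4454 kJ
dG = -31.4810 - 291.4454 = -322.9264 kJ (spontaneous)

dG = -322.9264 kJ, spontaneous


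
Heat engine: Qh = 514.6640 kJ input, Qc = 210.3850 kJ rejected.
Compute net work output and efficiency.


W = 514.6640 - 210.3850 = 304.2790 kJ
eta = 304.2790 / 514.6640 = 0.5912 = 59.1219%

W = 304.2790 kJ, eta = 59.1219%


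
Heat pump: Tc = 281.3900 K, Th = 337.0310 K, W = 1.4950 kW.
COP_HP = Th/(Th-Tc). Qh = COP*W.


COP = 337.0310 / 55.6410 = 6.0572
Qh = 6.0572 * 1.4950 = 9.0556 kW

COP = 6.0572, Qh = 9.0556 kW


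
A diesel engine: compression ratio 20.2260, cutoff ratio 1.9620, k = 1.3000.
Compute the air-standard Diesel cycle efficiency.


r^(k-1) = 2.4648
rc^k = 2.4016
eta = 0.5453 = 54.5278%

54.5278%


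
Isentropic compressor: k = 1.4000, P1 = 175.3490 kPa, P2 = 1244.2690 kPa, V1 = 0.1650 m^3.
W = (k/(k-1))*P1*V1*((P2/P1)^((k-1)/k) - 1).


(k-1)/k = 0.2857
(P2/P1)^exp = 1.7504
W = 3.5000 * 175.3490 * 0.1650 * (1.7504 - 1) = 75.9921 kJ

75.9921 kJ


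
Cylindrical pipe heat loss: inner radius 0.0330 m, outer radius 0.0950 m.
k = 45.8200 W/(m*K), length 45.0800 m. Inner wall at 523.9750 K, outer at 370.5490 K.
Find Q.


dT = 153.4260 K
ln(ro/ri) = 1.0574
Q = 2*pi*45.8200*45.0800*153.4260 / 1.0574 = 1883176.8816 W

1883176.8816 W


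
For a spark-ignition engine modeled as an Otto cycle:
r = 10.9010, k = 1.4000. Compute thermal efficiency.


r^(k-1) = 2.6001
eta = 1 - 1/2.6001 = 0.6154 = 61.5396%

61.5396%


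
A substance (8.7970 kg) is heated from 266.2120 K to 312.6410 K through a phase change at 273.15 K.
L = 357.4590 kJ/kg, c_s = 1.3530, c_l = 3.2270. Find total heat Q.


Q1 (sensible, solid) = 8.7970 * 1.3530 * 6.9380 = 82.5784 kJ
Q2 (latent) = 8.7970 * 357.4590 = 3144.5668 kJ
Q3 (sensible, liquid) = 8.7970 * 3.2270 * 39.4910 = 1121.0673 kJ
Q_total = 4348.2126 kJ

4348.2126 kJ


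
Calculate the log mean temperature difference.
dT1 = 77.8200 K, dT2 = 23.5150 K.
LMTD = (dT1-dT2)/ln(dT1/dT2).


dT1/dT2 = 3.3094
ln(dT1/dT2) = 1.1968
LMTD = 54.3050 / 1.1968 = 45.3767 K

45.3767 K


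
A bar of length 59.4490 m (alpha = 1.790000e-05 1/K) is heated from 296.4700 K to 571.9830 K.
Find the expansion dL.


dT = 275.5130 K
dL = 1.790000e-05 * 59.4490 * 275.5130 = 0.293184 m
L_final = 59.742184 m

dL = 0.293184 m


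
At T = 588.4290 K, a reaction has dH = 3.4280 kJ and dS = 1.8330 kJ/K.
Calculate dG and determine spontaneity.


T*dS = 588.4290 * 1.8330 = 1078.5904 kJ
dG = 3.4280 - 1078.5904 = -1075.1624 kJ (spontaneous)

dG = -1075.1624 kJ, spontaneous


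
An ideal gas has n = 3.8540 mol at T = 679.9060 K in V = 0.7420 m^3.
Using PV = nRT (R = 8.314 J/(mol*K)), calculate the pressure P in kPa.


P = nRT/V = 3.8540 * 8.314 * 679.9060 / 0.7420
= 21785.6541 / 0.7420 = 29360.7198 Pa = 29.3607 kPa

29.3607 kPa


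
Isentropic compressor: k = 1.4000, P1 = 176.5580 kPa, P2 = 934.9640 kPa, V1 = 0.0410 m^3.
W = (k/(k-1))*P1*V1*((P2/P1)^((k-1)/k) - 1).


(k-1)/k = 0.2857
(P2/P1)^exp = 1.6100
W = 3.5000 * 176.5580 * 0.0410 * (1.6100 - 1) = 15.4555 kJ

15.4555 kJ


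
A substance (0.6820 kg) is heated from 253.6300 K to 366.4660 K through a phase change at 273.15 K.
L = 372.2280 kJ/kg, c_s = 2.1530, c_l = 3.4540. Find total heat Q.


Q1 (sensible, solid) = 0.6820 * 2.1530 * 19.5200 = 28.6621 kJ
Q2 (latent) = 0.6820 * 372.2280 = 253.8595 kJ
Q3 (sensible, liquid) = 0.6820 * 3.4540 * 93.3160 = 219.8178 kJ
Q_total = 502.3394 kJ

502.3394 kJ


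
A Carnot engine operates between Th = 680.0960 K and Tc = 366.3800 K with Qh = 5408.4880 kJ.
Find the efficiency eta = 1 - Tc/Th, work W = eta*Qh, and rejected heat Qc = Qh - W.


eta = 1 - 366.3800/680.0960 = 0.4613
W = 0.4613 * 5408.4880 = 2494.8378 kJ
Qc = 5408.4880 - 2494.8378 = 2913.6502 kJ

eta = 46.1282%, W = 2494.8378 kJ, Qc = 2913.6502 kJ


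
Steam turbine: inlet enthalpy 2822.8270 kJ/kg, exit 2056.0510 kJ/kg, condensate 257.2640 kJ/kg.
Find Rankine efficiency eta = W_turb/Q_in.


W = 766.7760 kJ/kg
Q_in = 2565.5630 kJ/kg
eta = 0.2989 = 29.8872%

eta = 29.8872%


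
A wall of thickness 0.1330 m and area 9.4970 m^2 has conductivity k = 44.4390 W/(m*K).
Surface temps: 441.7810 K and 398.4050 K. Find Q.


dT = 43.3760 K
Q = 44.4390 * 9.4970 * 43.3760 / 0.1330 = 137641.2395 W

137641.2395 W


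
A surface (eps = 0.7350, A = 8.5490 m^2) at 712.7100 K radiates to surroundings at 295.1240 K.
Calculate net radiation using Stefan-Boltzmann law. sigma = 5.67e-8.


T^4 = 2.5802e+11
Tsurr^4 = 7.5861e+09
Q = 0.7350 * 5.67e-8 * 8.5490 * 2.5043e+11 = 89223.0006 W

89223.0006 W


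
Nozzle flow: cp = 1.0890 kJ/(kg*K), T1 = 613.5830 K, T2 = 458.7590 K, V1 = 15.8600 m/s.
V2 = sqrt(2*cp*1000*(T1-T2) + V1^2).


dT = 154.8240 K
2*cp*1000*dT = 337206.6720
V1^2 = 251.5396
V2 = sqrt(337458.2116) = 580.9115 m/s

580.9115 m/s


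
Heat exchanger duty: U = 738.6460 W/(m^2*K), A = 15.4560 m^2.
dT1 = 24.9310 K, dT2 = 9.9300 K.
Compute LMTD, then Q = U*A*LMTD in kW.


LMTD = 16.2957 K
Q = 738.6460 * 15.4560 * 16.2957 = 186039.6723 W = 186.0397 kW

186.0397 kW


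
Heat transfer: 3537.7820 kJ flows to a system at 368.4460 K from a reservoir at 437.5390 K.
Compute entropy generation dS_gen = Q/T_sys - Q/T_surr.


dS_sys = 3537.7820/368.4460 = 9.6019 kJ/K
dS_surr = -3537.7820/437.5390 = -8.0856 kJ/K
dS_gen = 9.6019 - 8.0856 = 1.5163 kJ/K (irreversible)

dS_gen = 1.5163 kJ/K, irreversible


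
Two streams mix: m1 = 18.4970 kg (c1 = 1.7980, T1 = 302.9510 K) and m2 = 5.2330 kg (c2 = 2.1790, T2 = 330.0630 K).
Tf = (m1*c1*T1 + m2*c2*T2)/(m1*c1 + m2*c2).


num = 13839.0367
den = 44.6603
Tf = 309.8733 K

309.8733 K


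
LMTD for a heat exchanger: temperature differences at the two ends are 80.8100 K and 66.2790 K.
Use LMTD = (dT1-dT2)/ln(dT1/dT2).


dT1/dT2 = 1.2192
ln(dT1/dT2) = 0.1982
LMTD = 14.5310 / 0.1982 = 73.3046 K

73.3046 K


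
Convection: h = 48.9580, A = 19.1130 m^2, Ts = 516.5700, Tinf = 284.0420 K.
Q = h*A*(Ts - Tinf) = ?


dT = 232.5280 K
Q = 48.9580 * 19.1130 * 232.5280 = 217584.4146 W

217584.4146 W


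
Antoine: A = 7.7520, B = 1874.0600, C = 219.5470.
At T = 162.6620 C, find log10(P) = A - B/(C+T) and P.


C+T = 382.2090
B/(C+T) = 4.9032
log10(P) = 7.7520 - 4.9032 = 2.8488
P = 10^2.8488 = 705.9378 mmHg

705.9378 mmHg


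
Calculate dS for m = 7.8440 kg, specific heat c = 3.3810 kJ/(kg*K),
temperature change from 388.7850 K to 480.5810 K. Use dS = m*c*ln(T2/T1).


T2/T1 = 1.2361
ln(T2/T1) = 0.2120
dS = 7.8440 * 3.3810 * 0.2120 = 5.6215 kJ/K

5.6215 kJ/K


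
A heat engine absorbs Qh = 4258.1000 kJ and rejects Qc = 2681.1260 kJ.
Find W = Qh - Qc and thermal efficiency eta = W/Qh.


W = 4258.1000 - 2681.1260 = 1576.9740 kJ
eta = 1576.9740 / 4258.1000 = 0.3703 = 37.0347%

W = 1576.9740 kJ, eta = 37.0347%


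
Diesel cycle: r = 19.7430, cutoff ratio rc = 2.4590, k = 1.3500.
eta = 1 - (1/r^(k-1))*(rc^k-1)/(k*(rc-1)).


r^(k-1) = 2.8405
rc^k = 3.3692
eta = 0.5765 = 57.6538%

57.6538%


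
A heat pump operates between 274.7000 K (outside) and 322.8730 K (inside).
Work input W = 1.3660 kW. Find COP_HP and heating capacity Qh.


COP = 322.8730 / 48.1730 = 6.7024
Qh = 6.7024 * 1.3660 = 9.1554 kW

COP = 6.7024, Qh = 9.1554 kW


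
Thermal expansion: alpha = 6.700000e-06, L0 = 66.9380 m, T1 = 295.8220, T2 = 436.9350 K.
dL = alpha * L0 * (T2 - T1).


dT = 141.1130 K
dL = 6.700000e-06 * 66.9380 * 141.1130 = 0.063287 m
L_final = 67.001287 m

dL = 0.063287 m


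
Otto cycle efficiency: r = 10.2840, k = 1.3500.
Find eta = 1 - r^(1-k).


r^(k-1) = 2.2608
eta = 1 - 1/2.2608 = 0.5577 = 55.7673%

55.7673%


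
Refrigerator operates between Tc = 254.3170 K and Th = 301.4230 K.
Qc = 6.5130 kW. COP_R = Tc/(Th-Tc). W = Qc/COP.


COP = 254.3170 / 47.1060 = 5.3988
W = 6.5130 / 5.3988 = 1.2064 kW

COP = 5.3988, W = 1.2064 kW


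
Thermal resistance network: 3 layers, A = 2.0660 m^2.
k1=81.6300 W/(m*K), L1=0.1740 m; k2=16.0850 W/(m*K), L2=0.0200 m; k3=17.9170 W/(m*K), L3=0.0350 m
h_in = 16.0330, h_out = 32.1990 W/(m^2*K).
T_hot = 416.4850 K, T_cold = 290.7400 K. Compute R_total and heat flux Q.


R_conv_in = 1/(16.0330*2.0660) = 0.0302
R_1 = 0.1740/(81.6300*2.0660) = 0.0010
R_2 = 0.0200/(16.0850*2.0660) = 0.0006
R_3 = 0.0350/(17.9170*2.0660) = 0.0009
R_conv_out = 1/(32.1990*2.0660) = 0.0150
R_total = 0.0478 K/W
Q = 125.7450 / 0.0478 = 2630.5995 W

R_total = 0.0478 K/W, Q = 2630.5995 W


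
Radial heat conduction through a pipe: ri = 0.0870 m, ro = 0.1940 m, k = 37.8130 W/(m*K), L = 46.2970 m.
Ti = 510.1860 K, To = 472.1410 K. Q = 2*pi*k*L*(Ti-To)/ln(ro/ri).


dT = 38.0450 K
ln(ro/ri) = 0.8020
Q = 2*pi*37.8130*46.2970*38.0450 / 0.8020 = 521824.0942 W

521824.0942 W


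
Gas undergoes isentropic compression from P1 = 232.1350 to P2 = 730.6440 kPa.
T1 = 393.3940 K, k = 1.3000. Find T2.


(k-1)/k = 0.2308
(P2/P1)^exp = 1.3029
T2 = 393.3940 * 1.3029 = 512.5577 K

512.5577 K


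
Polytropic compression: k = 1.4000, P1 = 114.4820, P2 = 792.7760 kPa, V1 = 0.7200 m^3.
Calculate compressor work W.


(k-1)/k = 0.2857
(P2/P1)^exp = 1.7383
W = 3.5000 * 114.4820 * 0.7200 * (1.7383 - 1) = 212.9879 kJ

212.9879 kJ


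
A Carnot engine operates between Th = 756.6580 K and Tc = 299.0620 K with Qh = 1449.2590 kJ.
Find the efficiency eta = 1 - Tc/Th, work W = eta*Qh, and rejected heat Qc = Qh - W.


eta = 1 - 299.0620/756.6580 = 0.6048
W = 0.6048 * 1449.2590 = 876.4529 kJ
Qc = 1449.2590 - 876.4529 = 572.8061 kJ

eta = 60.4759%, W = 876.4529 kJ, Qc = 572.8061 kJ


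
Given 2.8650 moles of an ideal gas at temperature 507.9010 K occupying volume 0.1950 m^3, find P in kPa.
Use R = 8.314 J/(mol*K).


P = nRT/V = 2.8650 * 8.314 * 507.9010 / 0.1950
= 12098.0037 / 0.1950 = 62041.0448 Pa = 62.0410 kPa

62.0410 kPa


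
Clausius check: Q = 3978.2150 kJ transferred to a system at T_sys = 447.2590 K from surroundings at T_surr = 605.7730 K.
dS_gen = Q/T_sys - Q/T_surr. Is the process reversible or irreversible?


dS_sys = 3978.2150/447.2590 = 8.8947 kJ/K
dS_surr = -3978.2150/605.7730 = -6.5672 kJ/K
dS_gen = 8.8947 - 6.5672 = 2.3275 kJ/K (irreversible)

dS_gen = 2.3275 kJ/K, irreversible


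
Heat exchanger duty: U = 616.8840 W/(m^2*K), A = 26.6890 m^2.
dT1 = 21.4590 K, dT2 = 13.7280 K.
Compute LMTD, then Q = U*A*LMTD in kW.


LMTD = 17.3067 K
Q = 616.8840 * 26.6890 * 17.3067 = 284937.1767 W = 284.9372 kW

284.9372 kW


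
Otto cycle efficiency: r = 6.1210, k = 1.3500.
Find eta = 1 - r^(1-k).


r^(k-1) = 1.8853
eta = 1 - 1/1.8853 = 0.4696 = 46.9589%

46.9589%


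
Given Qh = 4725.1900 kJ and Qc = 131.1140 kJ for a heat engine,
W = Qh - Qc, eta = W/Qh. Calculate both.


W = 4725.1900 - 131.1140 = 4594.0760 kJ
eta = 4594.0760 / 4725.1900 = 0.9723 = 97.2252%

W = 4594.0760 kJ, eta = 97.2252%


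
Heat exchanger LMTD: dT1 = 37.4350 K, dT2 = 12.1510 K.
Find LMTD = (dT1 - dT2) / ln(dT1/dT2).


dT1/dT2 = 3.0808
ln(dT1/dT2) = 1.1252
LMTD = 25.2840 / 1.1252 = 22.4708 K

22.4708 K


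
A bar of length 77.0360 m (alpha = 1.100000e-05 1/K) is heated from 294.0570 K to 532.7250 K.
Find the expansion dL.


dT = 238.6680 K
dL = 1.100000e-05 * 77.0360 * 238.6680 = 0.202246 m
L_final = 77.238246 m

dL = 0.202246 m


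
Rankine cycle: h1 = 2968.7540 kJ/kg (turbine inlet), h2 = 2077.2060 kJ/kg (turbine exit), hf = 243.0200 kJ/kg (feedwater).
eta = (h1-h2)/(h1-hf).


W = 891.5480 kJ/kg
Q_in = 2725.7340 kJ/kg
eta = 0.3271 = 32.7085%

eta = 32.7085%


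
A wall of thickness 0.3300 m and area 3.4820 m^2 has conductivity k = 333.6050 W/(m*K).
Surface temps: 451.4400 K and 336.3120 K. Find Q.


dT = 115.1280 K
Q = 333.6050 * 3.4820 * 115.1280 / 0.3300 = 405254.9593 W

405254.9593 W


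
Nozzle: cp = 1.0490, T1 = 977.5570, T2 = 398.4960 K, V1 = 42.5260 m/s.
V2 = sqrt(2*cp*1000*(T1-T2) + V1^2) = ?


dT = 579.0610 K
2*cp*1000*dT = 1214869.9780
V1^2 = 1808.4607
V2 = sqrt(1216678.4387) = 1103.0315 m/s

1103.0315 m/s


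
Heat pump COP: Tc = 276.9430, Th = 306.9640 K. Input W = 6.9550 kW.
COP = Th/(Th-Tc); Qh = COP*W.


COP = 306.9640 / 30.0210 = 10.2250
Qh = 10.2250 * 6.9550 = 71.1147 kW

COP = 10.2250, Qh = 71.1147 kW


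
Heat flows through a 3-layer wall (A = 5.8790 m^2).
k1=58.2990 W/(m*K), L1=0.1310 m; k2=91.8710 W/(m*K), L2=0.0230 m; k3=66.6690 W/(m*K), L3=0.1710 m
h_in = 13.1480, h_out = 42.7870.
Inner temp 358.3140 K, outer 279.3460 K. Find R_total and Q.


R_conv_in = 1/(13.1480*5.8790) = 0.0129
R_1 = 0.1310/(58.2990*5.8790) = 0.0004
R_2 = 0.0230/(91.8710*5.8790) = 4.2584e-05
R_3 = 0.1710/(66.6690*5.8790) = 0.0004
R_conv_out = 1/(42.7870*5.8790) = 0.0040
R_total = 0.0178 K/W
Q = 78.9680 / 0.0178 = 4442.9906 W

R_total = 0.0178 K/W, Q = 4442.9906 W


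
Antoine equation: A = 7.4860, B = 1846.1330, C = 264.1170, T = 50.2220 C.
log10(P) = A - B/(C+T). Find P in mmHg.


C+T = 314.3390
B/(C+T) = 5.8731
log10(P) = 7.4860 - 5.8731 = 1.6129
P = 10^1.6129 = 41.0144 mmHg

41.0144 mmHg


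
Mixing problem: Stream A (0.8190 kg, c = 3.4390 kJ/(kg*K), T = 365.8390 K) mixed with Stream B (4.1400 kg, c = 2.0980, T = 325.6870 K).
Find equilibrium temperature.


num = 3859.2266
den = 11.5023
Tf = 335.5190 K

335.5190 K


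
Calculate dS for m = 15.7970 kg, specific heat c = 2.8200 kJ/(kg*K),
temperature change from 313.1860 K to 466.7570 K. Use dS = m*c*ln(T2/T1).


T2/T1 = 1.4904
ln(T2/T1) = 0.3990
dS = 15.7970 * 2.8200 * 0.3990 = 17.7750 kJ/K

17.7750 kJ/K


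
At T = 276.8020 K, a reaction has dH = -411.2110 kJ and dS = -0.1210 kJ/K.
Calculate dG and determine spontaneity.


T*dS = 276.8020 * -0.1210 = -33.4930 kJ
dG = -411.2110 + 33.4930 = -377.7180 kJ (spontaneous)

dG = -377.7180 kJ, spontaneous


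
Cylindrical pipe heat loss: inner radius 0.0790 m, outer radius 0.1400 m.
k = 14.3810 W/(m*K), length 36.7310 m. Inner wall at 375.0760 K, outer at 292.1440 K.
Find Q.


dT = 82.9320 K
ln(ro/ri) = 0.5722
Q = 2*pi*14.3810*36.7310*82.9320 / 0.5722 = 481038.8068 W

481038.8068 W


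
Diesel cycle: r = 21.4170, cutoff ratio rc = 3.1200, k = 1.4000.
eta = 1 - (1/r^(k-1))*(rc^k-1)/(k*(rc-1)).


r^(k-1) = 3.4065
rc^k = 4.9183
eta = 0.6124 = 61.2446%

61.2446%


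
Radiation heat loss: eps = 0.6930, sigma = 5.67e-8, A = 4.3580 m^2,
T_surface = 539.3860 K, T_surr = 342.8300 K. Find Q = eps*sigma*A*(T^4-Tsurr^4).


T^4 = 8.4644e+10
Tsurr^4 = 1.3814e+10
Q = 0.6930 * 5.67e-8 * 4.3580 * 7.0831e+10 = 12128.9880 W

12128.9880 W


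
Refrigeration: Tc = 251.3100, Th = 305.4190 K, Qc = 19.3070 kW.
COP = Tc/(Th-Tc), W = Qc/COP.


COP = 251.3100 / 54.1090 = 4.6445
W = 19.3070 / 4.6445 = 4.1569 kW

COP = 4.6445, W = 4.1569 kW


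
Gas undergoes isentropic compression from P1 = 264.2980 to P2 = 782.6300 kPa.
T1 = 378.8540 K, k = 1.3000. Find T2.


(k-1)/k = 0.2308
(P2/P1)^exp = 1.2847
T2 = 378.8540 * 1.2847 = 486.7108 K

486.7108 K


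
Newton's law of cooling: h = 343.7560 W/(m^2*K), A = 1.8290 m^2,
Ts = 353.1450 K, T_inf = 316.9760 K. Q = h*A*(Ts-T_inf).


dT = 36.1690 K
Q = 343.7560 * 1.8290 * 36.1690 = 22740.5254 W

22740.5254 W


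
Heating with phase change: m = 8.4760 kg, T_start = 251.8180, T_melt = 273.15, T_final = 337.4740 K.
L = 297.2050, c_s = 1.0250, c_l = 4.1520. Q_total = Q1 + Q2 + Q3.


Q1 (sensible, solid) = 8.4760 * 1.0250 * 21.3320 = 185.3303 kJ
Q2 (latent) = 8.4760 * 297.2050 = 2519.1096 kJ
Q3 (sensible, liquid) = 8.4760 * 4.1520 * 64.3240 = 2263.7129 kJ
Q_total = 4968.1527 kJ

4968.1527 kJ


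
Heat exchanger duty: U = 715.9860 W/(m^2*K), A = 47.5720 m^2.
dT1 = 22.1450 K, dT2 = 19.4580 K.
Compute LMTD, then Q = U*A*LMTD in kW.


LMTD = 20.7725 K
Q = 715.9860 * 47.5720 * 20.7725 = 707531.2421 W = 707.5312 kW

707.5312 kW


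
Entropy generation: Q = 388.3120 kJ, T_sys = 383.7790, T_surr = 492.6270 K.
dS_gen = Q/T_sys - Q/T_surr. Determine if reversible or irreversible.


dS_sys = 388.3120/383.7790 = 1.0118 kJ/K
dS_surr = -388.3120/492.6270 = -0.7882 kJ/K
dS_gen = 1.0118 - 0.7882 = 0.2236 kJ/K (irreversible)

dS_gen = 0.2236 kJ/K, irreversible


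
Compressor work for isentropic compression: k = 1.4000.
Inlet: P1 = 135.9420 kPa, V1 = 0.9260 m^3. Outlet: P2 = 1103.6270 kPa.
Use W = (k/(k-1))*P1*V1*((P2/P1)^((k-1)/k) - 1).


(k-1)/k = 0.2857
(P2/P1)^exp = 1.8191
W = 3.5000 * 135.9420 * 0.9260 * (1.8191 - 1) = 360.8702 kJ

360.8702 kJ


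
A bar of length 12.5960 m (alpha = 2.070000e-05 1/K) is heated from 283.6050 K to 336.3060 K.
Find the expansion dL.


dT = 52.7010 K
dL = 2.070000e-05 * 12.5960 * 52.7010 = 0.013741 m
L_final = 12.609741 m

dL = 0.013741 m


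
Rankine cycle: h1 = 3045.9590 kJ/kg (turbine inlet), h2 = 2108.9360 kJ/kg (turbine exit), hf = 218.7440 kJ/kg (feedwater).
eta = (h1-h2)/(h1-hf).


W = 937.0230 kJ/kg
Q_in = 2827.2150 kJ/kg
eta = 0.3314 = 33.1430%

eta = 33.1430%


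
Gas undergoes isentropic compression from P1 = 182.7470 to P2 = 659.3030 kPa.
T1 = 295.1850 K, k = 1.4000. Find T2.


(k-1)/k = 0.2857
(P2/P1)^exp = 1.4428
T2 = 295.1850 * 1.4428 = 425.8967 K

425.8967 K


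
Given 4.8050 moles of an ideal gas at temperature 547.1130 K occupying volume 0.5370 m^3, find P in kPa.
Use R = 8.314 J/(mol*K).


P = nRT/V = 4.8050 * 8.314 * 547.1130 / 0.5370
= 21856.4914 / 0.5370 = 40701.1013 Pa = 40.7011 kPa

40.7011 kPa


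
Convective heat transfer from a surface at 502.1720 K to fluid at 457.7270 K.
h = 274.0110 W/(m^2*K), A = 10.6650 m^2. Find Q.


dT = 44.4450 K
Q = 274.0110 * 10.6650 * 44.4450 = 129882.8375 W

129882.8375 W


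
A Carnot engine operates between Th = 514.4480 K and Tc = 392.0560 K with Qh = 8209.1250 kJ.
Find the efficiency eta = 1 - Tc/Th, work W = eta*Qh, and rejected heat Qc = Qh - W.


eta = 1 - 392.0560/514.4480 = 0.2379
W = 0.2379 * 8209.1250 = 1953.0278 kJ
Qc = 8209.1250 - 1953.0278 = 6256.0972 kJ

eta = 23.7909%, W = 1953.0278 kJ, Qc = 6256.0972 kJ


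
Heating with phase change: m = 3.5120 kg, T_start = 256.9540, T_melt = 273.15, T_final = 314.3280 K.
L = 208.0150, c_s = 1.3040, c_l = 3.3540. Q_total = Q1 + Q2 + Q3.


Q1 (sensible, solid) = 3.5120 * 1.3040 * 16.1960 = 74.1720 kJ
Q2 (latent) = 3.5120 * 208.0150 = 730.5487 kJ
Q3 (sensible, liquid) = 3.5120 * 3.3540 * 41.1780 = 485.0459 kJ
Q_total = 1289.7665 kJ

1289.7665 kJ


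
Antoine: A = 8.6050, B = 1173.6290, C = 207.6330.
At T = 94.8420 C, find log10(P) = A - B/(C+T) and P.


C+T = 302.4750
B/(C+T) = 3.8801
log10(P) = 8.6050 - 3.8801 = 4.7249
P = 10^4.7249 = 53077.9380 mmHg

53077.9380 mmHg


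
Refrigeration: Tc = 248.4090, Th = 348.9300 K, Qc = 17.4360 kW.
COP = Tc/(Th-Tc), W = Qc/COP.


COP = 248.4090 / 100.5210 = 2.4712
W = 17.4360 / 2.4712 = 7.0556 kW

COP = 2.4712, W = 7.0556 kW


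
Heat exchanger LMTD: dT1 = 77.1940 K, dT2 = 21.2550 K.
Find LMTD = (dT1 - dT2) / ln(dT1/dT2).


dT1/dT2 = 3.6318
ln(dT1/dT2) = 1.2897
LMTD = 55.9390 / 1.2897 = 43.3727 K

43.3727 K


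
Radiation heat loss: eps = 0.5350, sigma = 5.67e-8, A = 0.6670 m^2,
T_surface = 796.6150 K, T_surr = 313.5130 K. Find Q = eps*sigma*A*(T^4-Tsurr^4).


T^4 = 4.0271e+11
Tsurr^4 = 9.6610e+09
Q = 0.5350 * 5.67e-8 * 0.6670 * 3.9305e+11 = 7952.6324 W

7952.6324 W


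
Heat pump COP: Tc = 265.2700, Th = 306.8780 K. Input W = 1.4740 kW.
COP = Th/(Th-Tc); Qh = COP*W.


COP = 306.8780 / 41.6080 = 7.3755
Qh = 7.3755 * 1.4740 = 10.8714 kW

COP = 7.3755, Qh = 10.8714 kW


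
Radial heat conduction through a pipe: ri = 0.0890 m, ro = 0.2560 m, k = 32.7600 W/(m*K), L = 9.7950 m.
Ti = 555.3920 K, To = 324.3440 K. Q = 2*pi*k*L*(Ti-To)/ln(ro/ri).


dT = 231.0480 K
ln(ro/ri) = 1.0565
Q = 2*pi*32.7600*9.7950*231.0480 / 1.0565 = 440903.9907 W

440903.9907 W


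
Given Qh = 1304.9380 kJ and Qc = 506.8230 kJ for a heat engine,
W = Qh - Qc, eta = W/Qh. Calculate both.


W = 1304.9380 - 506.8230 = 798.1150 kJ
eta = 798.1150 / 1304.9380 = 0.6116 = 61.1611%

W = 798.1150 kJ, eta = 61.1611%


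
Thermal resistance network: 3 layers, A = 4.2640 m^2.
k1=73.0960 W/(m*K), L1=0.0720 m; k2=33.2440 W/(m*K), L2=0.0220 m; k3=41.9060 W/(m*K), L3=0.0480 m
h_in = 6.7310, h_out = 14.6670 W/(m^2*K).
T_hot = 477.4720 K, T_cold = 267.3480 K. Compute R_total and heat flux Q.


R_conv_in = 1/(6.7310*4.2640) = 0.0348
R_1 = 0.0720/(73.0960*4.2640) = 0.0002
R_2 = 0.0220/(33.2440*4.2640) = 0.0002
R_3 = 0.0480/(41.9060*4.2640) = 0.0003
R_conv_out = 1/(14.6670*4.2640) = 0.0160
R_total = 0.0515 K/W
Q = 210.1240 / 0.0515 = 4081.1406 W

R_total = 0.0515 K/W, Q = 4081.1406 W


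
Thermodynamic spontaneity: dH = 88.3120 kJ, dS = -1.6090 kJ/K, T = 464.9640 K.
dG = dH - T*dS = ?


T*dS = 464.9640 * -1.6090 = -748.1271 kJ
dG = 88.3120 + 748.1271 = 836.4391 kJ (non-spontaneous)

dG = 836.4391 kJ, non-spontaneous


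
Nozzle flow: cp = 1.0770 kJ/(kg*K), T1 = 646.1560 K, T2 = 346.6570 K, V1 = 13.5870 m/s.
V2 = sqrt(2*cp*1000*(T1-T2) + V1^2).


dT = 299.4990 K
2*cp*1000*dT = 645120.8460
V1^2 = 184.6066
V2 = sqrt(645305.4526) = 803.3091 m/s

803.3091 m/s


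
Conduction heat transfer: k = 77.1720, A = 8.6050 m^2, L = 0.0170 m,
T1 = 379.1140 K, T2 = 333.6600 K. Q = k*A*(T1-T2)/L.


dT = 45.4540 K
Q = 77.1720 * 8.6050 * 45.4540 / 0.0170 = 1775553.7198 W

1775553.7198 W


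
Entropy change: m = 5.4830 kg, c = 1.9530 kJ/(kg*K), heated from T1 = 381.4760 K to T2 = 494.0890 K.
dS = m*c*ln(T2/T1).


T2/T1 = 1.2952
ln(T2/T1) = 0.2587
dS = 5.4830 * 1.9530 * 0.2587 = 2.7699 kJ/K

2.7699 kJ/K


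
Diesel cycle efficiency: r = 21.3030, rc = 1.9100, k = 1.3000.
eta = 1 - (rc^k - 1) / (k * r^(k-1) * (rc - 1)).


r^(k-1) = 2.5034
rc^k = 2.3192
eta = 0.5545 = 55.4546%

55.4546%


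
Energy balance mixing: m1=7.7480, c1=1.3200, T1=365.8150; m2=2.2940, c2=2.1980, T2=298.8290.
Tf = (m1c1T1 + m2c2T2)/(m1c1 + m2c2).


num = 5248.0809
den = 15.2696
Tf = 343.6953 K

343.6953 K


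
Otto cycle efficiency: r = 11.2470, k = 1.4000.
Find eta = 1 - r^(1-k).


r^(k-1) = 2.6328
eta = 1 - 1/2.6328 = 0.6202 = 62.0173%

62.0173%


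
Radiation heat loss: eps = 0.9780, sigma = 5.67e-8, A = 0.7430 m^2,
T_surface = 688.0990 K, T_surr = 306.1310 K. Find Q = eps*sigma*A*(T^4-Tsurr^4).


T^4 = 2.2418e+11
Tsurr^4 = 8.7827e+09
Q = 0.9780 * 5.67e-8 * 0.7430 * 2.1540e+11 = 8874.7894 W

8874.7894 W


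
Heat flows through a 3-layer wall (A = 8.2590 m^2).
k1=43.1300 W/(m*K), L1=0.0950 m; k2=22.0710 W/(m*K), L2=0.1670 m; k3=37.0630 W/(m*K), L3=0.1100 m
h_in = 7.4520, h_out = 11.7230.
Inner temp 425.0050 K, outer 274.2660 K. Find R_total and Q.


R_conv_in = 1/(7.4520*8.2590) = 0.0162
R_1 = 0.0950/(43.1300*8.2590) = 0.0003
R_2 = 0.1670/(22.0710*8.2590) = 0.0009
R_3 = 0.1100/(37.0630*8.2590) = 0.0004
R_conv_out = 1/(11.7230*8.2590) = 0.0103
R_total = 0.0281 K/W
Q = 150.7390 / 0.0281 = 5360.8266 W

R_total = 0.0281 K/W, Q = 5360.8266 W


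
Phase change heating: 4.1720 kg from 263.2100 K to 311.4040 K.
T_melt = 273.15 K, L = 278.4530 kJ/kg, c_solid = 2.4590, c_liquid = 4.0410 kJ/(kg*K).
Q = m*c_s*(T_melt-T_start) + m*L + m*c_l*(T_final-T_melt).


Q1 (sensible, solid) = 4.1720 * 2.4590 * 9.9400 = 101.9739 kJ
Q2 (latent) = 4.1720 * 278.4530 = 1161.7059 kJ
Q3 (sensible, liquid) = 4.1720 * 4.0410 * 38.2540 = 644.9262 kJ
Q_total = 1908.6060 kJ

1908.6060 kJ


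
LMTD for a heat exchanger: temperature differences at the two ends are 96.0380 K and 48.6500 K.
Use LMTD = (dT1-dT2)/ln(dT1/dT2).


dT1/dT2 = 1.9741
ln(dT1/dT2) = 0.6801
LMTD = 47.3880 / 0.6801 = 69.6788 K

69.6788 K


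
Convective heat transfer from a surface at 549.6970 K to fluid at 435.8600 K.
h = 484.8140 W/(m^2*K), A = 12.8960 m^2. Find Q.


dT = 113.8370 K
Q = 484.8140 * 12.8960 * 113.8370 = 711727.2909 W

711727.2909 W


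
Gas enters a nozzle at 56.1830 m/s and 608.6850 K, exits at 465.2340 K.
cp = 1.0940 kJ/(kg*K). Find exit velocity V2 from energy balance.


dT = 143.4510 K
2*cp*1000*dT = 313870.7880
V1^2 = 3156.5295
V2 = sqrt(317027.3175) = 563.0518 m/s

563.0518 m/s


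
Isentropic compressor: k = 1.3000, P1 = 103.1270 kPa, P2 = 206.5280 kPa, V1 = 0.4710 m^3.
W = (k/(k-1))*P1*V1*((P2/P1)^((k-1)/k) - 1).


(k-1)/k = 0.2308
(P2/P1)^exp = 1.1738
W = 4.3333 * 103.1270 * 0.4710 * (1.1738 - 1) = 36.5860 kJ

36.5860 kJ


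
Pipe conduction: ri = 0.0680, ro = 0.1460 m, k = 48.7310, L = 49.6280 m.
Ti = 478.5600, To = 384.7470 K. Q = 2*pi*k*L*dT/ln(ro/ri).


dT = 93.8130 K
ln(ro/ri) = 0.7641
Q = 2*pi*48.7310*49.6280*93.8130 / 0.7641 = 1865629.5237 W

1865629.5237 W


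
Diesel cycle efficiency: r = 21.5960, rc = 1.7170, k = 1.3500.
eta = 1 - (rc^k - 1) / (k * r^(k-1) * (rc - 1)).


r^(k-1) = 2.9311
rc^k = 2.0746
eta = 0.6212 = 62.1231%

62.1231%


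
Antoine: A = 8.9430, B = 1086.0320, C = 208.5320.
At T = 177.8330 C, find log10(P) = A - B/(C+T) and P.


C+T = 386.3650
B/(C+T) = 2.8109
log10(P) = 8.9430 - 2.8109 = 6.1321
P = 10^6.1321 = 1355512.6281 mmHg

1355512.6281 mmHg


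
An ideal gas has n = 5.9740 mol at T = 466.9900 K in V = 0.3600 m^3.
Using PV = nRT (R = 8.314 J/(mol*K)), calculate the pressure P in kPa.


P = nRT/V = 5.9740 * 8.314 * 466.9900 / 0.3600
= 23194.3827 / 0.3600 = 64428.8409 Pa = 64.4288 kPa

64.4288 kPa


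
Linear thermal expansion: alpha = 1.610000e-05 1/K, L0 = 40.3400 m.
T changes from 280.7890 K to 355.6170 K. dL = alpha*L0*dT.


dT = 74.8280 K
dL = 1.610000e-05 * 40.3400 * 74.8280 = 0.048599 m
L_final = 40.388599 m

dL = 0.048599 m


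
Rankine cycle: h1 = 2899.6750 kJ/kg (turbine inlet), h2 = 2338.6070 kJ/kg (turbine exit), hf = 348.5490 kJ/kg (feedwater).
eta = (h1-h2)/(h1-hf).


W = 561.0680 kJ/kg
Q_in = 2551.1260 kJ/kg
eta = 0.2199 = 21.9930%

eta = 21.9930%


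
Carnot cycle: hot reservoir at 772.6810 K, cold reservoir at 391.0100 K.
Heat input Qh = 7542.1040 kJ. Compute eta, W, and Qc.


eta = 1 - 391.0100/772.6810 = 0.4940
W = 0.4940 * 7542.1040 = 3725.4732 kJ
Qc = 7542.1040 - 3725.4732 = 3816.6308 kJ

eta = 49.3957%, W = 3725.4732 kJ, Qc = 3816.6308 kJ


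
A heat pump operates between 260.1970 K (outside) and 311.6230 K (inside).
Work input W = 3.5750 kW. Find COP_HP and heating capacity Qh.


COP = 311.6230 / 51.4260 = 6.0596
Qh = 6.0596 * 3.5750 = 21.6632 kW

COP = 6.0596, Qh = 21.6632 kW


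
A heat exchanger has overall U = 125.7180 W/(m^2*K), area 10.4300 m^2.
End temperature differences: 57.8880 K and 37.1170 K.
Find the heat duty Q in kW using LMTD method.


LMTD = 46.7357 K
Q = 125.7180 * 10.4300 * 46.7357 = 61281.7137 W = 61.2817 kW

61.2817 kW


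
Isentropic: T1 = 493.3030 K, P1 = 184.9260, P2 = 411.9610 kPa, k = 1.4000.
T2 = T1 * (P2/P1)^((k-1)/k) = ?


(k-1)/k = 0.2857
(P2/P1)^exp = 1.2572
T2 = 493.3030 * 1.2572 = 620.1572 K

620.1572 K


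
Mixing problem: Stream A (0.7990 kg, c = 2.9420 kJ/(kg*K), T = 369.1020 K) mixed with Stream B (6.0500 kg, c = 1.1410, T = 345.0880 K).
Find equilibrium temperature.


num = 3249.7923
den = 9.2537
Tf = 351.1881 K

351.1881 K


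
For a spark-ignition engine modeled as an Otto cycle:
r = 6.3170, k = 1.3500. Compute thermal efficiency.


r^(k-1) = 1.9062
eta = 1 - 1/1.9062 = 0.4754 = 47.5409%

47.5409%


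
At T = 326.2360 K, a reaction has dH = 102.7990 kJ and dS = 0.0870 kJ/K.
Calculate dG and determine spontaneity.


T*dS = 326.2360 * 0.0870 = 28.3825 kJ
dG = 102.7990 - 28.3825 = 74.4165 kJ (non-spontaneous)

dG = 74.4165 kJ, non-spontaneous


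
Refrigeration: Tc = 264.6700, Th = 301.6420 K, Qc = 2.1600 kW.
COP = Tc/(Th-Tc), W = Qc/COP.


COP = 264.6700 / 36.9720 = 7.1587
W = 2.1600 / 7.1587 = 0.3017 kW

COP = 7.1587, W = 0.3017 kW


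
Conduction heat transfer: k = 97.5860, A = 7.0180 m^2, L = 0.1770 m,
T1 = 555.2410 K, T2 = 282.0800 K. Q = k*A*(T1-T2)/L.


dT = 273.1610 K
Q = 97.5860 * 7.0180 * 273.1610 / 0.1770 = 1056930.2024 W

1056930.2024 W


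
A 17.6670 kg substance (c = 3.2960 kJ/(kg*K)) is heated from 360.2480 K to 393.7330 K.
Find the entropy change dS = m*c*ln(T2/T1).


T2/T1 = 1.0929
ln(T2/T1) = 0.0889
dS = 17.6670 * 3.2960 * 0.0889 = 5.1755 kJ/K

5.1755 kJ/K


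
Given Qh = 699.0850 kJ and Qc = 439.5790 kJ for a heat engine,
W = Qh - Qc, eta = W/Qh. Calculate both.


W = 699.0850 - 439.5790 = 259.5060 kJ
eta = 259.5060 / 699.0850 = 0.3712 = 37.1208%

W = 259.5060 kJ, eta = 37.1208%


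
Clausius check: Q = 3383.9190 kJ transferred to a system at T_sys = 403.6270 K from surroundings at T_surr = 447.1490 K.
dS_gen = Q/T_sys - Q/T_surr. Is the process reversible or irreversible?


dS_sys = 3383.9190/403.6270 = 8.3838 kJ/K
dS_surr = -3383.9190/447.1490 = -7.5678 kJ/K
dS_gen = 8.3838 - 7.5678 = 0.8160 kJ/K (irreversible)

dS_gen = 0.8160 kJ/K, irreversible


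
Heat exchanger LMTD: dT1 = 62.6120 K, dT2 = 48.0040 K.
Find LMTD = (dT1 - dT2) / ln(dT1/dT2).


dT1/dT2 = 1.3043
ln(dT1/dT2) = 0.2657
LMTD = 14.6080 / 0.2657 = 54.9850 K

54.9850 K


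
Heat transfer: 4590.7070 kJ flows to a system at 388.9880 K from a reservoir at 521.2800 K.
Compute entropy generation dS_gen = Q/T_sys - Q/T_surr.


dS_sys = 4590.7070/388.9880 = 11.8017 kJ/K
dS_surr = -4590.7070/521.2800 = -8.8066 kJ/K
dS_gen = 11.8017 - 8.8066 = 2.9951 kJ/K (irreversible)

dS_gen = 2.9951 kJ/K, irreversible


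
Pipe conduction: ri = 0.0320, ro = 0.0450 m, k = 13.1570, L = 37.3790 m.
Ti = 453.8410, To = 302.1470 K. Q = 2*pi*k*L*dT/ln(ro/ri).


dT = 151.6940 K
ln(ro/ri) = 0.3409
Q = 2*pi*13.1570*37.3790*151.6940 / 0.3409 = 1374902.6662 W

1374902.6662 W


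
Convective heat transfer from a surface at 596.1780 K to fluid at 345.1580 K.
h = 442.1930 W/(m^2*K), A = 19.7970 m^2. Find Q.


dT = 251.0200 K
Q = 442.1930 * 19.7970 * 251.0200 = 2197452.8820 W

2197452.8820 W


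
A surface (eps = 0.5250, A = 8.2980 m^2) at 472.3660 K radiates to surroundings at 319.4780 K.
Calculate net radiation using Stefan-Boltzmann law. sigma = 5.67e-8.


T^4 = 4.9787e+10
Tsurr^4 = 1.0418e+10
Q = 0.5250 * 5.67e-8 * 8.2980 * 3.9369e+10 = 9724.6458 W

9724.6458 W


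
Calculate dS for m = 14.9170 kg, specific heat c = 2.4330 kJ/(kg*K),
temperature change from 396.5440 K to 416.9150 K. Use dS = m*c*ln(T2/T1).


T2/T1 = 1.0514
ln(T2/T1) = 0.0501
dS = 14.9170 * 2.4330 * 0.0501 = 1.8181 kJ/K

1.8181 kJ/K


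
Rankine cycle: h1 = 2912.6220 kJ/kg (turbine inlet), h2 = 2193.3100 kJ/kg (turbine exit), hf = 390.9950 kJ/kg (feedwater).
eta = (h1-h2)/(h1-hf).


W = 719.3120 kJ/kg
Q_in = 2521.6270 kJ/kg
eta = 0.2853 = 28.5257%

eta = 28.5257%


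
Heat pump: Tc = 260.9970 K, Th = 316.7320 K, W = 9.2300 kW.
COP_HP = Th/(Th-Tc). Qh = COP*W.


COP = 316.7320 / 55.7350 = 5.6828
Qh = 5.6828 * 9.2300 = 52.4524 kW

COP = 5.6828, Qh = 52.4524 kW


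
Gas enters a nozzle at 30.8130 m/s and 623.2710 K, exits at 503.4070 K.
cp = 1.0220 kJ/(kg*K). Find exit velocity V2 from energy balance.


dT = 119.8640 K
2*cp*1000*dT = 245002.0160
V1^2 = 949.4410
V2 = sqrt(245951.4570) = 495.9349 m/s

495.9349 m/s


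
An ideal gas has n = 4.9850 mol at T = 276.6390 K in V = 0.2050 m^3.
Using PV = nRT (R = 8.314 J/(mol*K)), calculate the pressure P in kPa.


P = nRT/V = 4.9850 * 8.314 * 276.6390 / 0.2050
= 11465.3836 / 0.2050 = 55928.7004 Pa = 55.9287 kPa

55.9287 kPa


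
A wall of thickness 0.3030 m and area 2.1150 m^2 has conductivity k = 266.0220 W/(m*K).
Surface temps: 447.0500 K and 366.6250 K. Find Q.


dT = 80.4250 K
Q = 266.0220 * 2.1150 * 80.4250 / 0.3030 = 149340.0757 W

149340.0757 W


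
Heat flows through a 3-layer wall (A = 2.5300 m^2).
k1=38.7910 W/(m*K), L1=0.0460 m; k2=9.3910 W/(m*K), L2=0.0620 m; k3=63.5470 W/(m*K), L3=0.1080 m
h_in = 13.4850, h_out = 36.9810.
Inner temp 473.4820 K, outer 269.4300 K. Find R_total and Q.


R_conv_in = 1/(13.4850*2.5300) = 0.0293
R_1 = 0.0460/(38.7910*2.5300) = 0.0005
R_2 = 0.0620/(9.3910*2.5300) = 0.0026
R_3 = 0.1080/(63.5470*2.5300) = 0.0007
R_conv_out = 1/(36.9810*2.5300) = 0.0107
R_total = 0.0437 K/W
Q = 204.0520 / 0.0437 = 4664.1586 W

R_total = 0.0437 K/W, Q = 4664.1586 W
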